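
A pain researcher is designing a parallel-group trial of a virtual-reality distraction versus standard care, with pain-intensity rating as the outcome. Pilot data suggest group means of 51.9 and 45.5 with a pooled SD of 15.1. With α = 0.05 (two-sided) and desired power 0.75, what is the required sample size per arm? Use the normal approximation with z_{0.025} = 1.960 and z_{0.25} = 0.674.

Cohen's d = |M₁ − M₂| / SD_pooled = |51.9 − 45.5| / 15.1 = 6.4 / 15.1 = 0.424.
For two independent groups with equal n: n = 2·((z_{α/2} + z_β) / d)².
z_{α/2} + z_β = 1.960 + 0.674 = 2.634.
n = 2 × (2.634 / 0.424)² = 2 × 6.212² = 2 × 38.59 = 77.2.
Round up to the next whole participant.

n = 78 per group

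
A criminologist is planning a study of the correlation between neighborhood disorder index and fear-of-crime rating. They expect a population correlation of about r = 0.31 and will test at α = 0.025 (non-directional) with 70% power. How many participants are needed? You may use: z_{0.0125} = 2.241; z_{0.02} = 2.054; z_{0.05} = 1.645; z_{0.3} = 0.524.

n = 78

Fisher's z: C = ½·ln((1+r)/(1−r)) = ½·ln(1.8986) = 0.3205.
n = ((z_{α/2} + z_β)/C)² + 3.
(2.241 + 0.524) / 0.3205 = 2.765 / 0.3205 = 8.627.
n = 8.627² + 3 = 74.43 + 3 = 77.4.
Round up.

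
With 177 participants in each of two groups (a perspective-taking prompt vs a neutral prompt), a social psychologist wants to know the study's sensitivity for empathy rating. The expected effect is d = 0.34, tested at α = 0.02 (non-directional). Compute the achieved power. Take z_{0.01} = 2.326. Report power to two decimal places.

power ≈ 0.81

For two equal groups, power = Φ(d·√(n/2) − z_{α/2}).
d·√(n/2) = 0.34 × √(177/2) = 0.34 × 9.407 = 3.199.
z_β = 3.199 − 2.326 = 0.873.
Power = Φ(0.873) = 0.809.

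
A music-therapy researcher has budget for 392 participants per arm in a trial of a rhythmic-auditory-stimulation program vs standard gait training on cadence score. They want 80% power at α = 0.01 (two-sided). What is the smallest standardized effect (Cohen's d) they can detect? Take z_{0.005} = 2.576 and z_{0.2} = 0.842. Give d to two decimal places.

For two independent groups of n = 392 each: d_min = (z_{α/2} + z_β)·√(2/n).
z-sum = 2.576 + 0.842 = 3.418.
d_min = 3.418 × √(2/392) = 3.418 × 0.0714 = 0.244.

d_min ≈ 0.24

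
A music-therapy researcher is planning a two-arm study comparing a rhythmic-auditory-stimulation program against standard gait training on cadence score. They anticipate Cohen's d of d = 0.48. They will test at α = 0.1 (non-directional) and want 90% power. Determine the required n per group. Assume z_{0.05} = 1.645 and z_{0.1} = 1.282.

For two independent groups with equal n: n = 2·((z_{α/2} + z_β) / d)².
z_{α/2} + z_β = 1.645 + 1.282 = 2.927.
n = 2 × (2.927 / 0.48)² = 2 × 6.098² = 2 × 37.18 = 74.4.
Round up to the next whole participant.

n = 75 per group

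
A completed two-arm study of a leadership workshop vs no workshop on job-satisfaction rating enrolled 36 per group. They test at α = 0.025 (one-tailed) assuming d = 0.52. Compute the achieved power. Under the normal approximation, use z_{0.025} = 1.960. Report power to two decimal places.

power ≈ 0.60

For two equal groups, power = Φ(d·√(n/2) − z_{α}).
d·√(n/2) = 0.52 × √(36/2) = 0.52 × 4.243 = 2.206.
z_β = 2.206 − 1.960 = 0.246.
Power = Φ(0.246) = 0.597.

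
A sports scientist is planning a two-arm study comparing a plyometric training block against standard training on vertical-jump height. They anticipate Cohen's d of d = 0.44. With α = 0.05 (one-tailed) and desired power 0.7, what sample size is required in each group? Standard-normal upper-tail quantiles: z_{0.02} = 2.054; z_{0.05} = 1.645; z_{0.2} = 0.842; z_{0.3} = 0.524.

n = 49 per group

For two independent groups with equal n: n = 2·((z_{α} + z_β) / d)².
z_{α} + z_β = 1.645 + 0.524 = 2.169.
n = 2 × (2.169 / 0.44)² = 2 × 4.930² = 2 × 24.30 = 48.6.
Round up to the next whole participant.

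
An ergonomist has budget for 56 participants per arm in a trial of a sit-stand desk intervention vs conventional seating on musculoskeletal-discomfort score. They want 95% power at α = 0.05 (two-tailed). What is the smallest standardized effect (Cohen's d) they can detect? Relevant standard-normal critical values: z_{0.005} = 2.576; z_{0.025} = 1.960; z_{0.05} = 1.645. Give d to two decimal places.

d_min ≈ 0.68

For two independent groups of n = 56 each: d_min = (z_{α/2} + z_β)·√(2/n).
z-sum = 1.960 + 1.645 = 3.605.
d_min = 3.605 × √(2/56) = 3.605 × 0.1890 = 0.681.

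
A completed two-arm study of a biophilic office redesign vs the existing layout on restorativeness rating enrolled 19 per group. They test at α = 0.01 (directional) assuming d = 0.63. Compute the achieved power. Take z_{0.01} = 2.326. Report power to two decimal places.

power ≈ 0.35

For two equal groups, power = Φ(d·√(n/2) − z_{α}).
d·√(n/2) = 0.63 × √(19/2) = 0.63 × 3.082 = 1.942.
z_β = 1.942 − 2.326 = -0.384.
Power = Φ(-0.384) = 0.350.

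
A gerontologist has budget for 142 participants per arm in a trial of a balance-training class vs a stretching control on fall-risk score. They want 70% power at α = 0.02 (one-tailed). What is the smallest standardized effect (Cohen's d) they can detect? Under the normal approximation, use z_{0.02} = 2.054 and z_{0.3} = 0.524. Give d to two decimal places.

d_min ≈ 0.31

For two independent groups of n = 142 each: d_min = (z_{α} + z_β)·√(2/n).
z-sum = 2.054 + 0.524 = 2.578.
d_min = 2.578 × √(2/142) = 2.578 × 0.1187 = 0.306.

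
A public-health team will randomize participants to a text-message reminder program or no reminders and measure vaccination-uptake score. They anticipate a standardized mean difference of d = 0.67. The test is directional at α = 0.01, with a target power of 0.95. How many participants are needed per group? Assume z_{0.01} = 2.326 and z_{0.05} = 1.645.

For two independent groups with equal n: n = 2·((z_{α} + z_β) / d)².
z_{α} + z_β = 2.326 + 1.645 = 3.971.
n = 2 × (3.971 / 0.67)² = 2 × 5.927² = 2 × 35.13 = 70.3.
Round up to the next whole participant.

n = 71 per group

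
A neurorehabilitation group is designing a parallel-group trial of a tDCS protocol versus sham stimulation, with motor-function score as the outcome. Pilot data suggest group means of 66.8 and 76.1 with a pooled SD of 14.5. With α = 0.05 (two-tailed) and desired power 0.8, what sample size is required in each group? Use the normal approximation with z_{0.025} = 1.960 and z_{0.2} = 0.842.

n = 39 per group

Cohen's d = |M₁ − M₂| / SD_pooled = |66.8 − 76.1| / 14.5 = 9.3 / 14.5 = 0.641.
For two independent groups with equal n: n = 2·((z_{α/2} + z_β) / d)².
z_{α/2} + z_β = 1.960 + 0.842 = 2.802.
n = 2 × (2.802 / 0.641)² = 2 × 4.371² = 2 × 19.11 = 38.2.
Round up to the next whole participant.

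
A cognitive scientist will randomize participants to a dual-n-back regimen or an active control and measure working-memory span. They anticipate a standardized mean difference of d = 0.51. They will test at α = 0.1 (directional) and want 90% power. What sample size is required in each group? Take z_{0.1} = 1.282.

For two independent groups with equal n: n = 2·((z_{α} + z_β) / d)².
z_{α} + z_β = 1.282 + 1.282 = 2.564.
n = 2 × (2.564 / 0.51)² = 2 × 5.027² = 2 × 25.28 = 50.6.
Round up to the next whole participant.

n = 51 per group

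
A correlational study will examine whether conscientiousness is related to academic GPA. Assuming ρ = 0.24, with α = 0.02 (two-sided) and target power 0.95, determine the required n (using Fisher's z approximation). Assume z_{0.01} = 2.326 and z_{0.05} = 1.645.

n = 267

Fisher's z: C = ½·ln((1+r)/(1−r)) = ½·ln(1.6316) = 0.2448.
n = ((z_{α/2} + z_β)/C)² + 3.
(2.326 + 1.645) / 0.2448 = 3.971 / 0.2448 = 16.221.
n = 16.221² + 3 = 263.13 + 3 = 266.1.
Round up.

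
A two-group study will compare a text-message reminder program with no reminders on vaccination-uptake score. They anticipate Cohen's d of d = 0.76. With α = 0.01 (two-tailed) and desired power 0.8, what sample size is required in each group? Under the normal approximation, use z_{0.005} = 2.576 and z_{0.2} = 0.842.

n = 41 per group

For two independent groups with equal n: n = 2·((z_{α/2} + z_β) / d)².
z_{α/2} + z_β = 2.576 + 0.842 = 3.418.
n = 2 × (3.418 / 0.76)² = 2 × 4.497² = 2 × 20.23 = 40.5.
Round up to the next whole participant.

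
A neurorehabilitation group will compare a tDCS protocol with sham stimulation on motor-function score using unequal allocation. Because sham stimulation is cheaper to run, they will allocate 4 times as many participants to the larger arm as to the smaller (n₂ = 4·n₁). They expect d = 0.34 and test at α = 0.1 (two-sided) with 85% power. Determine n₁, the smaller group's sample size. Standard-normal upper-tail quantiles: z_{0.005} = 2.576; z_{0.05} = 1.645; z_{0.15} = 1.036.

With allocation ratio k = n₂/n₁ = 4, Var(x̄₁−x̄₂) = σ²(1/n₁ + 1/(k·n₁)) = σ²·(k+1)/(k·n₁).
So n₁ = (1 + 1/k)·((z_{α/2} + z_β)/d)² = 1.250 × (2.681/0.34)².
n₁ = 1.250 × 62.18 = 77.7.
Round up: n₁ = 78, giving n₂ = 4 × 78 = 312.

n₁ = 78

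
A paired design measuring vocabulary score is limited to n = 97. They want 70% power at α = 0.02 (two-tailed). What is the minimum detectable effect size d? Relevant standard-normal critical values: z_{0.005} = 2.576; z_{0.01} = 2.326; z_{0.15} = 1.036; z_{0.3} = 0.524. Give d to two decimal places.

d_min ≈ 0.29

For a single sample (or paired design) of n = 97: d_min = (z_{α/2} + z_β)/√n.
z-sum = 2.326 + 0.524 = 2.850.
d_min = 2.850 / √97 = 2.850 / 9.849 = 0.289.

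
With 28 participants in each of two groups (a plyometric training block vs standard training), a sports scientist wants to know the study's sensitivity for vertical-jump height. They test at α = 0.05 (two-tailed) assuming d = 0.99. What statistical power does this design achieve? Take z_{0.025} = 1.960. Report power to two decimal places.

power ≈ 0.96

For two equal groups, power = Φ(d·√(n/2) − z_{α/2}).
d·√(n/2) = 0.99 × √(28/2) = 0.99 × 3.742 = 3.704.
z_β = 3.704 − 1.960 = 1.744.
Power = Φ(1.744) = 0.959.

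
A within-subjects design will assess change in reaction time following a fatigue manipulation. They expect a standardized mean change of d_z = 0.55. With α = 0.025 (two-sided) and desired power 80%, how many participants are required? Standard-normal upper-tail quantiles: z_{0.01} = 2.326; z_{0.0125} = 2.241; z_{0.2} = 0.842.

n = 32 pairs

For a paired (one-sample on differences) test: n = ((z_{α/2} + z_β) / d)².
z_{α/2} + z_β = 2.241 + 0.842 = 3.083.
n = (3.083 / 0.55)² = 5.605² = 31.42.
Round up.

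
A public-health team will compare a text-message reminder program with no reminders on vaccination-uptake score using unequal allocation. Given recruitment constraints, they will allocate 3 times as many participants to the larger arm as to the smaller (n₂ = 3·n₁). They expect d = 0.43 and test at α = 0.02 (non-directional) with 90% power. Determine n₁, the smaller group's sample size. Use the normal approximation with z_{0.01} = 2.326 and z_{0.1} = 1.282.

With allocation ratio k = n₂/n₁ = 3, Var(x̄₁−x̄₂) = σ²(1/n₁ + 1/(k·n₁)) = σ²·(k+1)/(k·n₁).
So n₁ = (1 + 1/k)·((z_{α/2} + z_β)/d)² = 1.333 × (3.608/0.43)².
n₁ = 1.333 × 70.40 = 93.9.
Round up: n₁ = 94, giving n₂ = 3 × 94 = 282.

n₁ = 94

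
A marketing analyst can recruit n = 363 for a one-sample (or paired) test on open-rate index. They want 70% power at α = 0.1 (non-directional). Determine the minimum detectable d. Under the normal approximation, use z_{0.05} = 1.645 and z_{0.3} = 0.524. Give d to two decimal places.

d_min ≈ 0.11

For a single sample (or paired design) of n = 363: d_min = (z_{α/2} + z_β)/√n.
z-sum = 1.645 + 0.524 = 2.169.
d_min = 2.169 / √363 = 2.169 / 19.053 = 0.114.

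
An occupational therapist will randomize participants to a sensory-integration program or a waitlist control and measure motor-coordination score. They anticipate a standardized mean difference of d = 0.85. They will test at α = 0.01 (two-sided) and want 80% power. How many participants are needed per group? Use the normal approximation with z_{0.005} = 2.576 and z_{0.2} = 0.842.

n = 33 per group

For two independent groups with equal n: n = 2·((z_{α/2} + z_β) / d)².
z_{α/2} + z_β = 2.576 + 0.842 = 3.418.
n = 2 × (3.418 / 0.85)² = 2 × 4.021² = 2 × 16.17 = 32.3.
Round up to the next whole participant.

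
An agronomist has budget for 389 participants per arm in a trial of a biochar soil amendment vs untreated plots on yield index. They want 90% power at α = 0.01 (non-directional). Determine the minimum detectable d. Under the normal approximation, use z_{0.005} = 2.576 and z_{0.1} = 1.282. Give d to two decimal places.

For two independent groups of n = 389 each: d_min = (z_{α/2} + z_β)·√(2/n).
z-sum = 2.576 + 1.282 = 3.858.
d_min = 3.858 × √(2/389) = 3.858 × 0.0717 = 0.277.

d_min ≈ 0.28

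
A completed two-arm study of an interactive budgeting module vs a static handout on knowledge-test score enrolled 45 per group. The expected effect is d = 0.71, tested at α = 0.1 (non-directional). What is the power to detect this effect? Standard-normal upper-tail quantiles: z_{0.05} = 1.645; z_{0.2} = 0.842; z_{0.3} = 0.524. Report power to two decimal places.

For two equal groups, power = Φ(d·√(n/2) − z_{α/2}).
d·√(n/2) = 0.71 × √(45/2) = 0.71 × 4.743 = 3.368.
z_β = 3.368 − 1.645 = 1.723.
Power = Φ(1.723) = 0.958.

power ≈ 0.96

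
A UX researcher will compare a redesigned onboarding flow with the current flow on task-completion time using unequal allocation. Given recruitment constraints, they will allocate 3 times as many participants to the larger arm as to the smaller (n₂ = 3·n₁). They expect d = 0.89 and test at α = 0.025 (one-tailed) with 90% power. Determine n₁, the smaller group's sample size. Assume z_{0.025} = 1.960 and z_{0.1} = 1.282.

With allocation ratio k = n₂/n₁ = 3, Var(x̄₁−x̄₂) = σ²(1/n₁ + 1/(k·n₁)) = σ²·(k+1)/(k·n₁).
So n₁ = (1 + 1/k)·((z_{α} + z_β)/d)² = 1.333 × (3.242/0.89)².
n₁ = 1.333 × 13.27 = 17.7.
Round up: n₁ = 18, giving n₂ = 3 × 18 = 54.

n₁ = 18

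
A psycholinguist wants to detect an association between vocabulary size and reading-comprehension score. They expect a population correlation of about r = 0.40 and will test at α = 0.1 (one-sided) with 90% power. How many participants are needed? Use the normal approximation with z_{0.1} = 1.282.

Fisher's z: C = ½·ln((1+r)/(1−r)) = ½·ln(2.3333) = 0.4236.
n = ((z_{α} + z_β)/C)² + 3.
(1.282 + 1.282) / 0.4236 = 2.564 / 0.4236 = 6.053.
n = 6.053² + 3 = 36.64 + 3 = 39.6.
Round up.

n = 40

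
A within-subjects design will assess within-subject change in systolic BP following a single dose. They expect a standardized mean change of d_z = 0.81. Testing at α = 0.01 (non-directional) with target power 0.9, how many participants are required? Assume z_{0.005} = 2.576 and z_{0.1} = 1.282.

n = 23 pairs

For a paired (one-sample on differences) test: n = ((z_{α/2} + z_β) / d)².
z_{α/2} + z_β = 2.576 + 1.282 = 3.858.
n = (3.858 / 0.81)² = 4.763² = 22.69.
Round up.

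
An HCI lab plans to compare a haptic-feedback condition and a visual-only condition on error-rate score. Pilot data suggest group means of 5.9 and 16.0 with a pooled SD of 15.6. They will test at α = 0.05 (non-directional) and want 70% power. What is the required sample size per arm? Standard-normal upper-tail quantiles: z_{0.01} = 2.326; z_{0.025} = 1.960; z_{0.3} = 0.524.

n = 30 per group

Cohen's d = |M₁ − M₂| / SD_pooled = |5.9 − 16.0| / 15.6 = 10.1 / 15.6 = 0.647.
For two independent groups with equal n: n = 2·((z_{α/2} + z_β) / d)².
z_{α/2} + z_β = 1.960 + 0.524 = 2.484.
n = 2 × (2.484 / 0.647)² = 2 × 3.839² = 2 × 14.74 = 29.5.
Round up to the next whole participant.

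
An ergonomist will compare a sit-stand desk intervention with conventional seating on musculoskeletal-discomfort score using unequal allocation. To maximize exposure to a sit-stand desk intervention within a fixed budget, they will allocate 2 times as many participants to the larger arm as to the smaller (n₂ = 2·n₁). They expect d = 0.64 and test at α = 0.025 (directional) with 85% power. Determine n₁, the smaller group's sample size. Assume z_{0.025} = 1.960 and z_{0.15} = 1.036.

With allocation ratio k = n₂/n₁ = 2, Var(x̄₁−x̄₂) = σ²(1/n₁ + 1/(k·n₁)) = σ²·(k+1)/(k·n₁).
So n₁ = (1 + 1/k)·((z_{α} + z_β)/d)² = 1.500 × (2.996/0.64)².
n₁ = 1.500 × 21.91 = 32.9.
Round up: n₁ = 33, giving n₂ = 2 × 33 = 66.

n₁ = 33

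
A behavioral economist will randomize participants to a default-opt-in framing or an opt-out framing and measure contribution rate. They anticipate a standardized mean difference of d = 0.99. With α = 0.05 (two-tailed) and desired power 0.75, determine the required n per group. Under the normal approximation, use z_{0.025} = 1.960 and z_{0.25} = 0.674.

n = 15 per group

For two independent groups with equal n: n = 2·((z_{α/2} + z_β) / d)².
z_{α/2} + z_β = 1.960 + 0.674 = 2.634.
n = 2 × (2.634 / 0.99)² = 2 × 2.661² = 2 × 7.08 = 14.2.
Round up to the next whole participant.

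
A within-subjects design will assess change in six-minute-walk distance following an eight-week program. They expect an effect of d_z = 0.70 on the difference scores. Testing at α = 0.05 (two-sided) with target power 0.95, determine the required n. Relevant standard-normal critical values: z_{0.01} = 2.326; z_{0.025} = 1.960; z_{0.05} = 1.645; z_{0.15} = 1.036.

n = 27 pairs

For a paired (one-sample on differences) test: n = ((z_{α/2} + z_β) / d)².
z_{α/2} + z_β = 1.960 + 1.645 = 3.605.
n = (3.605 / 0.70)² = 5.150² = 26.52.
Round up.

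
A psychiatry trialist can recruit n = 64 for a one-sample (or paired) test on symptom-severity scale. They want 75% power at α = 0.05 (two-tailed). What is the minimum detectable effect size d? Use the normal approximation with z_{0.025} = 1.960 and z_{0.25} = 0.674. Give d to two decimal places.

For a single sample (or paired design) of n = 64: d_min = (z_{α/2} + z_β)/√n.
z-sum = 1.960 + 0.674 = 2.634.
d_min = 2.634 / √64 = 2.634 / 8.000 = 0.329.

d_min ≈ 0.33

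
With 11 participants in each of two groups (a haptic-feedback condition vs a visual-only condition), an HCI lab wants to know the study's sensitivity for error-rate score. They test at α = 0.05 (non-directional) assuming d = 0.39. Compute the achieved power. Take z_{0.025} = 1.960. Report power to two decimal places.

For two equal groups, power = Φ(d·√(n/2) − z_{α/2}).
d·√(n/2) = 0.39 × √(11/2) = 0.39 × 2.345 = 0.915.
z_β = 0.915 − 1.960 = -1.045.
Power = Φ(-1.045) = 0.148.

power ≈ 0.15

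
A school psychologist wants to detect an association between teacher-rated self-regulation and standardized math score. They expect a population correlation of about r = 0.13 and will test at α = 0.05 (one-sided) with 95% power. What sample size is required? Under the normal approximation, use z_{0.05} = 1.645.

Fisher's z: C = ½·ln((1+r)/(1−r)) = ½·ln(1.2989) = 0.1307.
n = ((z_{α} + z_β)/C)² + 3.
(1.645 + 1.645) / 0.1307 = 3.290 / 0.1307 = 25.172.
n = 25.172² + 3 = 633.64 + 3 = 636.6.
Round up.

n = 637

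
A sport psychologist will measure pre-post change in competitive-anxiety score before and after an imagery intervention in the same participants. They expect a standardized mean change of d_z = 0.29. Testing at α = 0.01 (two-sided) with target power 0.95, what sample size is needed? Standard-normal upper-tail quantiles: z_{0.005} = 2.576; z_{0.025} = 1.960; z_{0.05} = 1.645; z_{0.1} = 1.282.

n = 212 pairs

For a paired (one-sample on differences) test: n = ((z_{α/2} + z_β) / d)².
z_{α/2} + z_β = 2.576 + 1.645 = 4.221.
n = (4.221 / 0.29)² = 14.555² = 211.85.
Round up.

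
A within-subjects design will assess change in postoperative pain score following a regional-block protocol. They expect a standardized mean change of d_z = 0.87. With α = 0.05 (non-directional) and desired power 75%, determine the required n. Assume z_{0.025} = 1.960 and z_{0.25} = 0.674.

n = 10 pairs

For a paired (one-sample on differences) test: n = ((z_{α/2} + z_β) / d)².
z_{α/2} + z_β = 1.960 + 0.674 = 2.634.
n = (2.634 / 0.87)² = 3.028² = 9.17.
Round up.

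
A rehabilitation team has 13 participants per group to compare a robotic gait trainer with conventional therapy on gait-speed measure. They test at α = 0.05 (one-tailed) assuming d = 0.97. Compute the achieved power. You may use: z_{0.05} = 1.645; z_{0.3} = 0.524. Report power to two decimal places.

power ≈ 0.80

For two equal groups, power = Φ(d·√(n/2) − z_{α}).
d·√(n/2) = 0.97 × √(13/2) = 0.97 × 2.550 = 2.473.
z_β = 2.473 − 1.645 = 0.828.
Power = Φ(0.828) = 0.796.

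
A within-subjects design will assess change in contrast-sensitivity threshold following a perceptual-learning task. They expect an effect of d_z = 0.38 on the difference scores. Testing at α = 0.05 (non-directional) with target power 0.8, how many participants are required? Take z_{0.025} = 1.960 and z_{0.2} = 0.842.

For a paired (one-sample on differences) test: n = ((z_{α/2} + z_β) / d)².
z_{α/2} + z_β = 1.960 + 0.842 = 2.802.
n = (2.802 / 0.38)² = 7.374² = 54.37.
Round up.

n = 55 pairs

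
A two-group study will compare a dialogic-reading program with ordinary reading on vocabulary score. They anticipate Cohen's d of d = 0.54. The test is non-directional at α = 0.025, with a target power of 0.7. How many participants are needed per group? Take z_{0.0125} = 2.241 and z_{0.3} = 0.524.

n = 53 per group

For two independent groups with equal n: n = 2·((z_{α/2} + z_β) / d)².
z_{α/2} + z_β = 2.241 + 0.524 = 2.765.
n = 2 × (2.765 / 0.54)² = 2 × 5.120² = 2 × 26.22 = 52.4.
Round up to the next whole participant.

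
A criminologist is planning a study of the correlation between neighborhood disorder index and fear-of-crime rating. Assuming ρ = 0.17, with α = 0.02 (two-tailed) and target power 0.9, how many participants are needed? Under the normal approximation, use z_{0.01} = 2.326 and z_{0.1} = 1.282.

n = 445

Fisher's z: C = ½·ln((1+r)/(1−r)) = ½·ln(1.4096) = 0.1717.
n = ((z_{α/2} + z_β)/C)² + 3.
(2.326 + 1.282) / 0.1717 = 3.608 / 0.1717 = 21.013.
n = 21.013² + 3 = 441.56 + 3 = 444.6.
Round up.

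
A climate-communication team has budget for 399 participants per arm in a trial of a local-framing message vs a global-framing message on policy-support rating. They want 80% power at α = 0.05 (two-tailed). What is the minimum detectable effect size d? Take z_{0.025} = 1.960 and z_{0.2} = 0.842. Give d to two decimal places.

For two independent groups of n = 399 each: d_min = (z_{α/2} + z_β)·√(2/n).
z-sum = 1.960 + 0.842 = 2.802.
d_min = 2.802 × √(2/399) = 2.802 × 0.0708 = 0.198.

d_min ≈ 0.20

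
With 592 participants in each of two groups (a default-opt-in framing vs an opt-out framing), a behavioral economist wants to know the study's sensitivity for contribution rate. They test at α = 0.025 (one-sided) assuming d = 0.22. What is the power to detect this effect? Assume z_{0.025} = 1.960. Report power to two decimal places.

power ≈ 0.97

For two equal groups, power = Φ(d·√(n/2) − z_{α}).
d·√(n/2) = 0.22 × √(592/2) = 0.22 × 17.205 = 3.785.
z_β = 3.785 − 1.960 = 1.825.
Power = Φ(1.825) = 0.966.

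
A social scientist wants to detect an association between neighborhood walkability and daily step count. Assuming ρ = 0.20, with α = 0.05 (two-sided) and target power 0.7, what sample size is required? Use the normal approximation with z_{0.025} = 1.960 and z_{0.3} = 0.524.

n = 154

Fisher's z: C = ½·ln((1+r)/(1−r)) = ½·ln(1.5000) = 0.2027.
n = ((z_{α/2} + z_β)/C)² + 3.
(1.960 + 0.524) / 0.2027 = 2.484 / 0.2027 = 12.255.
n = 12.255² + 3 = 150.17 + 3 = 153.2.
Round up.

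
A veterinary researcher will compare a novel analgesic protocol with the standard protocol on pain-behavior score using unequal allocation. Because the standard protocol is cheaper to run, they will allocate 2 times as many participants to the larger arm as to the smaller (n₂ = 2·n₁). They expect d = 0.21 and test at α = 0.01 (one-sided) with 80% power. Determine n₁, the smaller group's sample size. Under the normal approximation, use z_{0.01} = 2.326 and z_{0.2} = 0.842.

n₁ = 342

With allocation ratio k = n₂/n₁ = 2, Var(x̄₁−x̄₂) = σ²(1/n₁ + 1/(k·n₁)) = σ²·(k+1)/(k·n₁).
So n₁ = (1 + 1/k)·((z_{α} + z_β)/d)² = 1.500 × (3.168/0.21)².
n₁ = 1.500 × 227.58 = 341.4.
Round up: n₁ = 342, giving n₂ = 2 × 342 = 684.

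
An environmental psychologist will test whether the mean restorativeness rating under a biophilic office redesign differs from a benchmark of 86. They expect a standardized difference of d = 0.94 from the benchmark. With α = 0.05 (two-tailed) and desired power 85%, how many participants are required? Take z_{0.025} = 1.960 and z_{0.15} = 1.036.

For a one-sample test: n = ((z_{α/2} + z_β) / d)².
z_{α/2} + z_β = 1.960 + 1.036 = 2.996.
n = (2.996 / 0.94)² = 3.187² = 10.16.
Round up.

n = 11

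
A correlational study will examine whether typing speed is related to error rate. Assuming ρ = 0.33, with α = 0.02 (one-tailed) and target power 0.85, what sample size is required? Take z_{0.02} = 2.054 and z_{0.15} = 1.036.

n = 85

Fisher's z: C = ½·ln((1+r)/(1−r)) = ½·ln(1.9851) = 0.3428.
n = ((z_{α} + z_β)/C)² + 3.
(2.054 + 1.036) / 0.3428 = 3.090 / 0.3428 = 9.014.
n = 9.014² + 3 = 81.25 + 3 = 84.3.
Round up.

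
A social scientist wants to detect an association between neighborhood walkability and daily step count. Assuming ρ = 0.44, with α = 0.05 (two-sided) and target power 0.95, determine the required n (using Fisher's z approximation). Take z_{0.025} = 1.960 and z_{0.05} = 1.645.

n = 62

Fisher's z: C = ½·ln((1+r)/(1−r)) = ½·ln(2.5714) = 0.4722.
n = ((z_{α/2} + z_β)/C)² + 3.
(1.960 + 1.645) / 0.4722 = 3.605 / 0.4722 = 7.634.
n = 7.634² + 3 = 58.29 + 3 = 61.3.
Round up.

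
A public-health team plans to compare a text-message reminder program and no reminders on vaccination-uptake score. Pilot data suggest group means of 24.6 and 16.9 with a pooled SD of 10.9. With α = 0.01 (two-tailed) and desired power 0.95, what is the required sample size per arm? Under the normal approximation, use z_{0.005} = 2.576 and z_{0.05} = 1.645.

Cohen's d = |M₁ − M₂| / SD_pooled = |24.6 − 16.9| / 10.9 = 7.7 / 10.9 = 0.706.
For two independent groups with equal n: n = 2·((z_{α/2} + z_β) / d)².
z_{α/2} + z_β = 2.576 + 1.645 = 4.221.
n = 2 × (4.221 / 0.706)² = 2 × 5.979² = 2 × 35.75 = 71.5.
Round up to the next whole participant.

n = 72 per group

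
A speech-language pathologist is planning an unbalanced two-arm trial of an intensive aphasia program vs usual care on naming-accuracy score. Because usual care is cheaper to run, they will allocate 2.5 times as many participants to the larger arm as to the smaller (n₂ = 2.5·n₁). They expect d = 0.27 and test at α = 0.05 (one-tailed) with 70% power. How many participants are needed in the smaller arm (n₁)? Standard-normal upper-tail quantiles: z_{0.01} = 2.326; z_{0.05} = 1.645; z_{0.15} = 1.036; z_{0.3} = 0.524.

n₁ = 91

With allocation ratio k = n₂/n₁ = 2.5, Var(x̄₁−x̄₂) = σ²(1/n₁ + 1/(k·n₁)) = σ²·(k+1)/(k·n₁).
So n₁ = (1 + 1/k)·((z_{α} + z_β)/d)² = 1.400 × (2.169/0.27)².
n₁ = 1.400 × 64.53 = 90.3.
Round up: n₁ = 91, giving n₂ = ⌈2.5 × 91⌉ = ⌈227.5⌉ = 228.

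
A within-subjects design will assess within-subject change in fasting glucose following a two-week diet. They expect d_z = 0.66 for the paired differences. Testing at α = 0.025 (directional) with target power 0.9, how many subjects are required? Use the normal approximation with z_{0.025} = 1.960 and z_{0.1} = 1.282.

For a paired (one-sample on differences) test: n = ((z_{α} + z_β) / d)².
z_{α} + z_β = 1.960 + 1.282 = 3.242.
n = (3.242 / 0.66)² = 4.912² = 24.13.
Round up.

n = 25 pairs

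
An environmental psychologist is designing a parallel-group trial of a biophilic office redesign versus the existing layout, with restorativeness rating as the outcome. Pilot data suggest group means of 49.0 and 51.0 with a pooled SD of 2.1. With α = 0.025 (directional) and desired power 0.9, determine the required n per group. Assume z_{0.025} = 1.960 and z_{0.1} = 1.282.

n = 24 per group

Cohen's d = |M₁ − M₂| / SD_pooled = |49.0 − 51.0| / 2.1 = 2.0 / 2.1 = 0.952.
For two independent groups with equal n: n = 2·((z_{α} + z_β) / d)².
z_{α} + z_β = 1.960 + 1.282 = 3.242.
n = 2 × (3.242 / 0.952)² = 2 × 3.405² = 2 × 11.60 = 23.2.
Round up to the next whole participant.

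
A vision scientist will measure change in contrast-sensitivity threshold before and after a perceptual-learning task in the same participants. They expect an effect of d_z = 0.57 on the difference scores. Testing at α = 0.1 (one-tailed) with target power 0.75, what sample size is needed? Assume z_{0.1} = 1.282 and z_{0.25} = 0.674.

n = 12 pairs

For a paired (one-sample on differences) test: n = ((z_{α} + z_β) / d)².
z_{α} + z_β = 1.282 + 0.674 = 1.956.
n = (1.956 / 0.57)² = 3.432² = 11.78.
Round up.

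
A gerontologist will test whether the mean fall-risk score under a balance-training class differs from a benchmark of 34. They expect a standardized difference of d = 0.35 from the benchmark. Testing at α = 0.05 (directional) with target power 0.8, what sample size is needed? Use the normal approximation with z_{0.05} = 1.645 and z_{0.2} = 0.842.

n = 51

For a one-sample test: n = ((z_{α} + z_β) / d)².
z_{α} + z_β = 1.645 + 0.842 = 2.487.
n = (2.487 / 0.35)² = 7.106² = 50.49.
Round up.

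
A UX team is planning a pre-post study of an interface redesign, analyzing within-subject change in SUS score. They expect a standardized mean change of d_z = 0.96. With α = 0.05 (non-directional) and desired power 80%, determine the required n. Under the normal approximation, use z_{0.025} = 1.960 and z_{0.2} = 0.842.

n = 9 pairs

For a paired (one-sample on differences) test: n = ((z_{α/2} + z_β) / d)².
z_{α/2} + z_β = 1.960 + 0.842 = 2.802.
n = (2.802 / 0.96)² = 2.919² = 8.52.
Round up.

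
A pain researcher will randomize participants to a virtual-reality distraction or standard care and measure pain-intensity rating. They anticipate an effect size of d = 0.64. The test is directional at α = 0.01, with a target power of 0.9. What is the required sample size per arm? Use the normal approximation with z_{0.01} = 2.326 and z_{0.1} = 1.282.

n = 64 per group

For two independent groups with equal n: n = 2·((z_{α} + z_β) / d)².
z_{α} + z_β = 2.326 + 1.282 = 3.608.
n = 2 × (3.608 / 0.64)² = 2 × 5.638² = 2 × 31.78 = 63.6.
Round up to the next whole participant.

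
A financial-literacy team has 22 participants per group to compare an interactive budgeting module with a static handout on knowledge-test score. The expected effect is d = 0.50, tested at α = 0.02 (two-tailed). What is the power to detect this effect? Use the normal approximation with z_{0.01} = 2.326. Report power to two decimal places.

power ≈ 0.25

For two equal groups, power = Φ(d·√(n/2) − z_{α/2}).
d·√(n/2) = 0.50 × √(22/2) = 0.50 × 3.317 = 1.658.
z_β = 1.658 − 2.326 = -0.668.
Power = Φ(-0.668) = 0.252.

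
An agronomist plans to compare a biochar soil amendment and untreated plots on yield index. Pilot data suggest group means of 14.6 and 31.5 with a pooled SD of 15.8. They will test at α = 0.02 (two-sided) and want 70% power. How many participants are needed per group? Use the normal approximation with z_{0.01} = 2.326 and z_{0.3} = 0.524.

Cohen's d = |M₁ − M₂| / SD_pooled = |14.6 − 31.5| / 15.8 = 16.9 / 15.8 = 1.070.
For two independent groups with equal n: n = 2·((z_{α/2} + z_β) / d)².
z_{α/2} + z_β = 2.326 + 0.524 = 2.850.
n = 2 × (2.850 / 1.070)² = 2 × 2.664² = 2 × 7.09 = 14.2.
Round up to the next whole participant.

n = 15 per group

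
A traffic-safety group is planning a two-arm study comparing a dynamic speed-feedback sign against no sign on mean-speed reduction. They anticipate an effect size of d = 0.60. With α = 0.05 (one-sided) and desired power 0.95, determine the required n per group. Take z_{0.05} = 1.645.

n = 61 per group

For two independent groups with equal n: n = 2·((z_{α} + z_β) / d)².
z_{α} + z_β = 1.645 + 1.645 = 3.290.
n = 2 × (3.290 / 0.60)² = 2 × 5.483² = 2 × 30.07 = 60.1.
Round up to the next whole participant.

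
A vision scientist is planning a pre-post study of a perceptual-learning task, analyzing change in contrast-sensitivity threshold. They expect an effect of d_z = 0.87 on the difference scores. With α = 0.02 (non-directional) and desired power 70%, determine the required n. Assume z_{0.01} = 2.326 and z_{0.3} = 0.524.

n = 11 pairs

For a paired (one-sample on differences) test: n = ((z_{α/2} + z_β) / d)².
z_{α/2} + z_β = 2.326 + 0.524 = 2.850.
n = (2.850 / 0.87)² = 3.276² = 10.73.
Round up.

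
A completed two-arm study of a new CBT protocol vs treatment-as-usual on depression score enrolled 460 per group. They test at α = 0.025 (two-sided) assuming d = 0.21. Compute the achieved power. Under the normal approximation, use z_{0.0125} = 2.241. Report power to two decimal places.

For two equal groups, power = Φ(d·√(n/2) − z_{α/2}).
d·√(n/2) = 0.21 × √(460/2) = 0.21 × 15.166 = 3.185.
z_β = 3.185 − 2.241 = 0.944.
Power = Φ(0.944) = 0.827.

power ≈ 0.83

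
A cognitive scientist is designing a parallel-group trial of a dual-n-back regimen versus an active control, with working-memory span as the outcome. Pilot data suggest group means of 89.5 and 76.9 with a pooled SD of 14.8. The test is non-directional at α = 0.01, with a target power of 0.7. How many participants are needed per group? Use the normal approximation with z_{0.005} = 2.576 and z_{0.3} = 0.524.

n = 27 per group

Cohen's d = |M₁ − M₂| / SD_pooled = |89.5 − 76.9| / 14.8 = 12.6 / 14.8 = 0.851.
For two independent groups with equal n: n = 2·((z_{α/2} + z_β) / d)².
z_{α/2} + z_β = 2.576 + 0.524 = 3.100.
n = 2 × (3.100 / 0.851)² = 2 × 3.643² = 2 × 13.27 = 26.5.
Round up to the next whole participant.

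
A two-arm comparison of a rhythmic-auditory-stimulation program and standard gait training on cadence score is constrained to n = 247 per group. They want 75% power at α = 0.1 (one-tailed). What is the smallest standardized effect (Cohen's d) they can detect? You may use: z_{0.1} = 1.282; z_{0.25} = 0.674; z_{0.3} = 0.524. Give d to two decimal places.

d_min ≈ 0.18

For two independent groups of n = 247 each: d_min = (z_{α} + z_β)·√(2/n).
z-sum = 1.282 + 0.674 = 1.956.
d_min = 1.956 × √(2/247) = 1.956 × 0.0900 = 0.176.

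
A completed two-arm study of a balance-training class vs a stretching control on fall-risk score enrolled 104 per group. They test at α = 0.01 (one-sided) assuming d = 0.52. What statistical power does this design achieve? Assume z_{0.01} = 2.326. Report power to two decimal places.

power ≈ 0.92

For two equal groups, power = Φ(d·√(n/2) − z_{α}).
d·√(n/2) = 0.52 × √(104/2) = 0.52 × 7.211 = 3.750.
z_β = 3.750 − 2.326 = 1.424.
Power = Φ(1.424) = 0.923.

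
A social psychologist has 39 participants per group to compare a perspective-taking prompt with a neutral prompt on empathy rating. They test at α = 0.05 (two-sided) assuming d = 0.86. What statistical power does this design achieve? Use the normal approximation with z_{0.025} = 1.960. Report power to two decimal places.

For two equal groups, power = Φ(d·√(n/2) − z_{α/2}).
d·√(n/2) = 0.86 × √(39/2) = 0.86 × 4.416 = 3.798.
z_β = 3.798 − 1.960 = 1.838.
Power = Φ(1.838) = 0.967.

power ≈ 0.97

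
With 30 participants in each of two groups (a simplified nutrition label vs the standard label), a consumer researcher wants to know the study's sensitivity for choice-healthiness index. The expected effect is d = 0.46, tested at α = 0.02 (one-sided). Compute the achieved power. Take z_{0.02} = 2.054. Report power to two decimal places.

power ≈ 0.39

For two equal groups, power = Φ(d·√(n/2) − z_{α}).
d·√(n/2) = 0.46 × √(30/2) = 0.46 × 3.873 = 1.782.
z_β = 1.782 − 2.054 = -0.272.
Power = Φ(-0.272) = 0.393.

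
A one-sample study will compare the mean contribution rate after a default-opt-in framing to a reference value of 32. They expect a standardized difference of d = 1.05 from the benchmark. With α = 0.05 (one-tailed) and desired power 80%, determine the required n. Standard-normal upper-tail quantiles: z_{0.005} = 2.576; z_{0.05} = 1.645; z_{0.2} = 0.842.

For a one-sample test: n = ((z_{α} + z_β) / d)².
z_{α} + z_β = 1.645 + 0.842 = 2.487.
n = (2.487 / 1.05)² = 2.369² = 5.61.
Round up.

n = 6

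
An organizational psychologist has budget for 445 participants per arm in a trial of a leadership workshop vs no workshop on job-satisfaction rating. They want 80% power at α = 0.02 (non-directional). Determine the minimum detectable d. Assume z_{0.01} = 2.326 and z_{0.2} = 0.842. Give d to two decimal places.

For two independent groups of n = 445 each: d_min = (z_{α/2} + z_β)·√(2/n).
z-sum = 2.326 + 0.842 = 3.168.
d_min = 3.168 × √(2/445) = 3.168 × 0.0670 = 0.212.

d_min ≈ 0.21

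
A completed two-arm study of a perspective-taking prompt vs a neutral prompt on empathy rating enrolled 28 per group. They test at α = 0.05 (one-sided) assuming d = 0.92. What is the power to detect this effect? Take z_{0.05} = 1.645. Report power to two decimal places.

For two equal groups, power = Φ(d·√(n/2) − z_{α}).
d·√(n/2) = 0.92 × √(28/2) = 0.92 × 3.742 = 3.442.
z_β = 3.442 − 1.645 = 1.797.
Power = Φ(1.797) = 0.964.

power ≈ 0.96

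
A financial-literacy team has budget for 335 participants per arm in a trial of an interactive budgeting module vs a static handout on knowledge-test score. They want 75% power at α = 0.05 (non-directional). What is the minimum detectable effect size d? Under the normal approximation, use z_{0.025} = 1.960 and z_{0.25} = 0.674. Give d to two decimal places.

For two independent groups of n = 335 each: d_min = (z_{α/2} + z_β)·√(2/n).
z-sum = 1.960 + 0.674 = 2.634.
d_min = 2.634 × √(2/335) = 2.634 × 0.0773 = 0.204.

d_min ≈ 0.20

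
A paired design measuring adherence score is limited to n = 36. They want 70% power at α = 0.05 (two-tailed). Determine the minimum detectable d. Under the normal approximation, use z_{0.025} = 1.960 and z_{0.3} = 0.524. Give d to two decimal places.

For a single sample (or paired design) of n = 36: d_min = (z_{α/2} + z_β)/√n.
z-sum = 1.960 + 0.524 = 2.484.
d_min = 2.484 / √36 = 2.484 / 6.000 = 0.414.

d_min ≈ 0.41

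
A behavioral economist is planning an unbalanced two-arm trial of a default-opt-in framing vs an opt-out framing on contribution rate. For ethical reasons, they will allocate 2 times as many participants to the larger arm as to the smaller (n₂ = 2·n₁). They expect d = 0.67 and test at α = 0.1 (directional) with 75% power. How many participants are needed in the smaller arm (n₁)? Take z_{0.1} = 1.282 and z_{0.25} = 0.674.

n₁ = 13

With allocation ratio k = n₂/n₁ = 2, Var(x̄₁−x̄₂) = σ²(1/n₁ + 1/(k·n₁)) = σ²·(k+1)/(k·n₁).
So n₁ = (1 + 1/k)·((z_{α} + z_β)/d)² = 1.500 × (1.956/0.67)².
n₁ = 1.500 × 8.52 = 12.8.
Round up: n₁ = 13, giving n₂ = 2 × 13 = 26.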